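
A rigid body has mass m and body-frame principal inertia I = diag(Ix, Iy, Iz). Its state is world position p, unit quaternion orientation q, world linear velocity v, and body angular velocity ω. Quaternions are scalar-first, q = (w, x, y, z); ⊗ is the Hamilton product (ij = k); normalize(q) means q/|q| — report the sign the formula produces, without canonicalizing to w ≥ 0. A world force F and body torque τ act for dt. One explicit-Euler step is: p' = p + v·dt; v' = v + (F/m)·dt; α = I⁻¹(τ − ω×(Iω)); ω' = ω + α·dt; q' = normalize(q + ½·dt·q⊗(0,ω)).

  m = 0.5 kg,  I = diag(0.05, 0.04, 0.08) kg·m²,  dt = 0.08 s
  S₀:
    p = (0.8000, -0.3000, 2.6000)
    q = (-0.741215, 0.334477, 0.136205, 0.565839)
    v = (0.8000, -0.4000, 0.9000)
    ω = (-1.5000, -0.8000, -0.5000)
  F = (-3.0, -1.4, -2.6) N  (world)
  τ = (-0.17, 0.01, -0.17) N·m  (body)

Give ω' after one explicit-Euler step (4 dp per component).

ω' = (-1.7976, -0.7350, -0.6580)

gyro term ω×Iω = (0.0160, -0.0225, -0.0120)
(τ − ω×Iω)/I = (-3.7200, 0.8125, -1.9750)
ω + α·dt = (-1.7976, -0.7350, -0.6580)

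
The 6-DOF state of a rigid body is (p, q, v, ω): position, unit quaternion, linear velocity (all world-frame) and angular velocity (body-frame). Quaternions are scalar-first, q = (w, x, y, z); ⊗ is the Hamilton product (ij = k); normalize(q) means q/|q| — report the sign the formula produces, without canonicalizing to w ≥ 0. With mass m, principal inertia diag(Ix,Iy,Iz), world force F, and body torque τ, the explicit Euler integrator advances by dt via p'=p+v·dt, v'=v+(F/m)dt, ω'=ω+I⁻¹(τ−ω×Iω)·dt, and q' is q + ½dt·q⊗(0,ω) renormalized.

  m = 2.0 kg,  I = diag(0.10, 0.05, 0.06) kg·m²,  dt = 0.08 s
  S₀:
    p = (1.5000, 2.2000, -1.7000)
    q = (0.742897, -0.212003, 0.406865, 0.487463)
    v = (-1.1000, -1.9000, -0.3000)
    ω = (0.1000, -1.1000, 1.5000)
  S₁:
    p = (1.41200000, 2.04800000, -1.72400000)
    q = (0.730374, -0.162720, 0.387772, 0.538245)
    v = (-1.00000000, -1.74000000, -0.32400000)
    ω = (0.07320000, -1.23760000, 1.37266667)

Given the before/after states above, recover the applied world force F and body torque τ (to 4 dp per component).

F = (2.5000, 4.0000, -0.6000)
τ = (-0.0500, -0.0800, -0.0900)

Δv = v₁−v₀ = (0.10000000, 0.16000000, -0.02400000)
F = m·Δv/dt = (2.5000, 4.0000, -0.6000)
ω₁ − ω₀ = (-0.02680000, -0.13760000, -0.12733333)
τ = I·(Δω/dt) + ω₀×(Iω₀) = (-0.0500, -0.0800, -0.0900)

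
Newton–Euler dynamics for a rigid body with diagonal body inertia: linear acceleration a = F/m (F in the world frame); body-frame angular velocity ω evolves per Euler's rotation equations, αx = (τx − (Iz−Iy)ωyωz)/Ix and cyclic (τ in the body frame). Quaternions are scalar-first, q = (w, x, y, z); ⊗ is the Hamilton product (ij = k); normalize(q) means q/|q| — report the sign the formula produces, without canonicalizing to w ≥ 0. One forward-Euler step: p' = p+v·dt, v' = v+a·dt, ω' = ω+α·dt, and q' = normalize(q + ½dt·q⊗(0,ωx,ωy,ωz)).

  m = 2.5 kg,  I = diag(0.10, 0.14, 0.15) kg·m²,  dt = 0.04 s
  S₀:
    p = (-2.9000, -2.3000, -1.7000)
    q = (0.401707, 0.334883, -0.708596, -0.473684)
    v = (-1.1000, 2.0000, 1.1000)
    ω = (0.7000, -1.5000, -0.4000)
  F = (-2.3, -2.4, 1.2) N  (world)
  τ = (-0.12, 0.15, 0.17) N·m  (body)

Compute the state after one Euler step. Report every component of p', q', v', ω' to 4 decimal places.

a = (-0.9200, -0.9600, 0.4800)
p' = p + v·dt = (-2.9440, -2.2200, -1.6560)
new velocity v' = (-1.1368, 1.9616, 1.1192)
gyro term ω×Iω = (0.0060, 0.0140, -0.0420)
(τ − ω×Iω)/I = (-1.2600, 0.9714, 1.4133)
new body rate ω' = (0.6496, -1.4611, -0.3435)
2q̇ = q⊗(0,ω) = (-1.4867857, -0.1458927, -0.8001861, -0.1669901)
q + ½dt·q⊗(0,ω), renormalized = (0.3718, 0.3318, -0.7242, -0.4767)

p' = (-2.9440, -2.2200, -1.6560)
q' = (0.3718, 0.3318, -0.7242, -0.4767)
v' = (-1.1368, 1.9616, 1.1192)
ω' = (0.6496, -1.4611, -0.3435)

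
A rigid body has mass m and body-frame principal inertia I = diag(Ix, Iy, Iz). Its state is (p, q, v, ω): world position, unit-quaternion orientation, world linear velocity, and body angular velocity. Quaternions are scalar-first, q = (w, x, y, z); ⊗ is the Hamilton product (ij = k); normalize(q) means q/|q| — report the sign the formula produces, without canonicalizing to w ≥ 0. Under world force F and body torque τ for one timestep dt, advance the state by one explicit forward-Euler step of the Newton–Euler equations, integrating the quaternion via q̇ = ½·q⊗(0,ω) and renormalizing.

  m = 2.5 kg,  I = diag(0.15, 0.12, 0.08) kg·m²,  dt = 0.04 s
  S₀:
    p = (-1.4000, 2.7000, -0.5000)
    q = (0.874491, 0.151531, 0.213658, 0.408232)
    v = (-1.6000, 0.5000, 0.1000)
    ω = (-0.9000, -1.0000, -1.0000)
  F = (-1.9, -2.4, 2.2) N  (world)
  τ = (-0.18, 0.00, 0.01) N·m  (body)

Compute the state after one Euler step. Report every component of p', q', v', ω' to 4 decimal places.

precession coupling ω×(Iω) = (-0.0400, 0.0630, -0.0270)
α = I⁻¹(τ − ω×Iω) = (-0.9333, -0.5250, 0.4625)
new body rate ω' = (-0.9373, -1.0210, -0.9815)
Hamilton product q⊗(0,ω) = (0.7582679, -0.5924679, -1.0903688, -0.8337298)
q' = normalize(q + ½dt·q⊗(0,ω)) = (0.8892, 0.1396, 0.1917, 0.3913)
a = F/m = (-0.7600, -0.9600, 0.8800)
p' = p + v·dt = (-1.4640, 2.7200, -0.4960)
v' = v + a·dt = (-1.6304, 0.4616, 0.1352)

p' = (-1.4640, 2.7200, -0.4960)
q' = (0.8892, 0.1396, 0.1917, 0.3913)
v' = (-1.6304, 0.4616, 0.1352)
ω' = (-0.9373, -1.0210, -0.9815)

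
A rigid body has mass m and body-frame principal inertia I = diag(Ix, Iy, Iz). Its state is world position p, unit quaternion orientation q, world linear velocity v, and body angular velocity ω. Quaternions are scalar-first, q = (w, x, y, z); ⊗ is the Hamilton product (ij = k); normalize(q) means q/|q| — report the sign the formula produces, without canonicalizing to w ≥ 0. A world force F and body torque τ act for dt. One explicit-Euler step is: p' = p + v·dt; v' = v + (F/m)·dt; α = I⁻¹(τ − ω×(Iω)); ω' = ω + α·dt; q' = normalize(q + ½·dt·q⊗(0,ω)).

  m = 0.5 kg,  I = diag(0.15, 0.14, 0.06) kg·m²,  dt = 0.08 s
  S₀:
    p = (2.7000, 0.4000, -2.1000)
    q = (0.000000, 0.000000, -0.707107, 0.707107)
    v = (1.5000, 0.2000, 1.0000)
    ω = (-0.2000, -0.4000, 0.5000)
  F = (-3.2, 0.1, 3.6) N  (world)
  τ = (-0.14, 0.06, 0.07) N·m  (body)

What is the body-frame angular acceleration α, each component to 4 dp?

gyro term ω×Iω = (0.0160, -0.0090, -0.0008)
α = I⁻¹(τ − ω×Iω) = (-1.0400, 0.4929, 1.1800)

α = (-1.0400, 0.4929, 1.1800)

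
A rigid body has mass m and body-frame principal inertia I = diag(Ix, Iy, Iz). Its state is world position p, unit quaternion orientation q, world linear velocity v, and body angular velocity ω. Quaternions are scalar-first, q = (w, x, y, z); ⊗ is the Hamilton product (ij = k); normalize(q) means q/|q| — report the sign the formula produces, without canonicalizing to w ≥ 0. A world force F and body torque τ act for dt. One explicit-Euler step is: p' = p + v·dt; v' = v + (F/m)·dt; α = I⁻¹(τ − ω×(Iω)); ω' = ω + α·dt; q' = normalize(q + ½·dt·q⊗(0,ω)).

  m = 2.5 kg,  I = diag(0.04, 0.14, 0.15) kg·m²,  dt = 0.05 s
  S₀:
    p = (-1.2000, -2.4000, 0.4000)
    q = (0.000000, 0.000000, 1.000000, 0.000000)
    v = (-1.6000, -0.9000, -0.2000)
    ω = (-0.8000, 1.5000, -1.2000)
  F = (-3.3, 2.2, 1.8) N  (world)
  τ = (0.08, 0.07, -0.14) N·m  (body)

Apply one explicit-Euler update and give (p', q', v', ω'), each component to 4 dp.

linear accel F/m = (-1.3200, 0.8800, 0.7200)
new position p' = (-1.2800, -2.4450, 0.3900)
v' = v + a·dt = (-1.6660, -0.8560, -0.1640)
precession coupling ω×(Iω) = (-0.0180, -0.1056, -0.1200)
α = I⁻¹(τ − ω×Iω) = (2.4500, 1.2543, -0.1333)
ω' = ω + α·dt = (-0.6775, 1.5627, -1.2067)
q⊗(0,ω) = (-1.5000000, -1.2000000, 0.0000000, 0.8000000)
q' = normalize(q + ½dt·q⊗(0,ω)) = (-0.0374, -0.0300, 0.9986, 0.0200)

p' = (-1.2800, -2.4450, 0.3900)
q' = (-0.0374, -0.0300, 0.9986, 0.0200)
v' = (-1.6660, -0.8560, -0.1640)
ω' = (-0.6775, 1.5627, -1.2067)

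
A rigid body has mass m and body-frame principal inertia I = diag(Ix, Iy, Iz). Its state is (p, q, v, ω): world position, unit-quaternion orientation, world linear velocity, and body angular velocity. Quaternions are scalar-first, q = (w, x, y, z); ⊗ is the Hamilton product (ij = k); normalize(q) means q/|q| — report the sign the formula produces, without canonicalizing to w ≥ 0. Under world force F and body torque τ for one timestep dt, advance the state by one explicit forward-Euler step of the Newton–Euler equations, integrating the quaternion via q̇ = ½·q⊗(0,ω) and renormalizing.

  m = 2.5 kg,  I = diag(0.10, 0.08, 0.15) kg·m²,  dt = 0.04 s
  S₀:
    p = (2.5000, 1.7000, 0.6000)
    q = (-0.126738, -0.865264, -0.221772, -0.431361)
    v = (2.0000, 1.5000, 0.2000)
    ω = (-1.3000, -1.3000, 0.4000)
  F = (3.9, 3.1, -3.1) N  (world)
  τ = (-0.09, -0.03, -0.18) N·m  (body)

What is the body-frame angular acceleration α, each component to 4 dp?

α = (-0.5360, -0.7000, -0.9747)

ω×(Iω) gyroscopic = (-0.0364, 0.0260, -0.0338)
α = I⁻¹(τ − ω×Iω) = (-0.5360, -0.7000, -0.9747)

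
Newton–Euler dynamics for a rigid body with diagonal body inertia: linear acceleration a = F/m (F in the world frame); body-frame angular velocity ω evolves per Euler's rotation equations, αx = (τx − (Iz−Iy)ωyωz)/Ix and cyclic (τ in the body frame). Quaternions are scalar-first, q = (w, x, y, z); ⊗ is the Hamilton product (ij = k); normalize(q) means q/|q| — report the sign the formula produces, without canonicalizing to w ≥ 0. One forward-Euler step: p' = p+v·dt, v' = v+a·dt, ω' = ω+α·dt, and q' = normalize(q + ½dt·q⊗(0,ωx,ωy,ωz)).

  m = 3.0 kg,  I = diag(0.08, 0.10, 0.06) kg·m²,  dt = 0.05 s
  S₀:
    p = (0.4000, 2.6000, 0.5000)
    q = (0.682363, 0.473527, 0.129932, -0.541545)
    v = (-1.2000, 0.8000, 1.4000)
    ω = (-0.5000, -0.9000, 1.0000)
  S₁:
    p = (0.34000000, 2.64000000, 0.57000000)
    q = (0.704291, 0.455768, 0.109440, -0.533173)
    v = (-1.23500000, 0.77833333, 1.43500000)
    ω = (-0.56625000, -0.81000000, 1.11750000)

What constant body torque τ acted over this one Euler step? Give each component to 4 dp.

τ = (-0.0700, 0.1700, 0.1500)

Δω = ω₁−ω₀ = (-0.06625000, 0.09000000, 0.11750000)
gyro term ω₀×Iω₀ = (0.0360, -0.0100, 0.0090)
applied torque τ = (-0.0700, 0.1700, 0.1500)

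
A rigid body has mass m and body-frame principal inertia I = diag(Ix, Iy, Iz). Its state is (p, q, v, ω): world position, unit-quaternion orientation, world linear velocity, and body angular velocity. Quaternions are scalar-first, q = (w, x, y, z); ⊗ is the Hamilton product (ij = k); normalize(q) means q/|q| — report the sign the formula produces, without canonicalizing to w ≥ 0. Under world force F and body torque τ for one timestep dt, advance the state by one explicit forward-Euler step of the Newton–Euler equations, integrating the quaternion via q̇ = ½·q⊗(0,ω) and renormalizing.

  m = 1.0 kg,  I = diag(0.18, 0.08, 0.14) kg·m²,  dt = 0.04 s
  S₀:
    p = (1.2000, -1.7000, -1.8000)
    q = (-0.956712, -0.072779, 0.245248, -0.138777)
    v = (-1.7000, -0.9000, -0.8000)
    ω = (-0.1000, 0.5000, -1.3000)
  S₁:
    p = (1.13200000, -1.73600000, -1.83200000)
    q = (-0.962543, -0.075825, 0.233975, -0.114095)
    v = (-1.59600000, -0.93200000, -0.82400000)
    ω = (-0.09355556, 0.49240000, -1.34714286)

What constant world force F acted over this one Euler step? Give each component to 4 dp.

F = (2.6000, -0.8000, -0.6000)

velocity change Δv = (0.10400000, -0.03200000, -0.02400000)
F = m·Δv/dt = (2.6000, -0.8000, -0.6000)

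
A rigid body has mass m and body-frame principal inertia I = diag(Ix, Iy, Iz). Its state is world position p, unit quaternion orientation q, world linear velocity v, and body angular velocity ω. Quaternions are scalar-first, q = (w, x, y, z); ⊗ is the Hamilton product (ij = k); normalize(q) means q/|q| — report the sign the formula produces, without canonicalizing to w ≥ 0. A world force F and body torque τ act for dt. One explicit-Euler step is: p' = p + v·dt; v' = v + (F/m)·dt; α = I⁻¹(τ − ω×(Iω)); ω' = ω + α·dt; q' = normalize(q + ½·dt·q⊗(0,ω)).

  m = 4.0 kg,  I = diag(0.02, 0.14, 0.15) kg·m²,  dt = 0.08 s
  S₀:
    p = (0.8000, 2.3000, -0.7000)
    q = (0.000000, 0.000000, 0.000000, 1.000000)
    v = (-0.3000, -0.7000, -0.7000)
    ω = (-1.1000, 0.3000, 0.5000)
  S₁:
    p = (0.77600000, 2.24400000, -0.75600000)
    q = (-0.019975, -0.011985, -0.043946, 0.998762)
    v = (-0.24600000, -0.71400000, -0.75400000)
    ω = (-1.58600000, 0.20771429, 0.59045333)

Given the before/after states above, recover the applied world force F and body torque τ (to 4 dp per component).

F = (2.7000, -0.7000, -2.7000)
τ = (-0.1200, -0.0900, 0.1300)

v₁ − v₀ = (0.05400000, -0.01400000, -0.05400000)
m·(v₁−v₀)/dt = (2.7000, -0.7000, -2.7000)
Δω = ω₁−ω₀ = (-0.48600000, -0.09228571, 0.09045333)
ω₀×(Iω₀) = (0.0015, 0.0715, -0.0396)
I·α + gyro = (-0.1200, -0.0900, 0.1300)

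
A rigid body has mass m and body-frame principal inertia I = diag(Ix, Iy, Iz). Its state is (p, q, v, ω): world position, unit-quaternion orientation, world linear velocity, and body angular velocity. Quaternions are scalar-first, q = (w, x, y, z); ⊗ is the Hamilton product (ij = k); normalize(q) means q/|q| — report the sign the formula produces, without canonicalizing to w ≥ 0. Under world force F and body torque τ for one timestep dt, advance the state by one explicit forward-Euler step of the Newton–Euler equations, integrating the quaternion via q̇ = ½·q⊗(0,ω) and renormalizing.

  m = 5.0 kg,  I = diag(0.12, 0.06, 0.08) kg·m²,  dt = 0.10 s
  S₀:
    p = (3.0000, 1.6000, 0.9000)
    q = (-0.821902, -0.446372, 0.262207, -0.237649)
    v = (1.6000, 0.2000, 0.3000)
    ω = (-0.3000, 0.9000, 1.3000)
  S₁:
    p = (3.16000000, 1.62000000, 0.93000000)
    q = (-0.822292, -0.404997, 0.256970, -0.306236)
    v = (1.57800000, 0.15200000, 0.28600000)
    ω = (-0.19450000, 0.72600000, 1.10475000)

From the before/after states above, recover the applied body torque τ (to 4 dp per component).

rate change Δω = (0.10550000, -0.17400000, -0.19525000)
I·α + gyro = (0.1500, -0.1200, -0.1400)

τ = (0.1500, -0.1200, -0.1400)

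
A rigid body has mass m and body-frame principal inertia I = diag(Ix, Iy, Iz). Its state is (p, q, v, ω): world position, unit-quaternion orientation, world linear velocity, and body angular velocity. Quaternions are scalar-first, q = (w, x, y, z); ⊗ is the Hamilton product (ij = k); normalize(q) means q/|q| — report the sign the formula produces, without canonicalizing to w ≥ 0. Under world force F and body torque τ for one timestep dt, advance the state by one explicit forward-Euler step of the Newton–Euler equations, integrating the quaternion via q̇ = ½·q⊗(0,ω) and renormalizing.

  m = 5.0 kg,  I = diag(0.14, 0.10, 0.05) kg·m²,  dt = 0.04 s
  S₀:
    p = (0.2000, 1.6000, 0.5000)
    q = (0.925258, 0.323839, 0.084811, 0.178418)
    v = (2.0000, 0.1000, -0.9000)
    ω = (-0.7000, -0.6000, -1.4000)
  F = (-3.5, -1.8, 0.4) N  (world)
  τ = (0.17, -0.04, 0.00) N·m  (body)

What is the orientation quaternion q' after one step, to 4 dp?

q⊗(0,ω) = (0.5273591, -0.6593652, -0.2266728, -1.4302969)
updated quaternion q' = (0.9353, 0.3105, 0.0802, 0.1497)

q' = (0.9353, 0.3105, 0.0802, 0.1497)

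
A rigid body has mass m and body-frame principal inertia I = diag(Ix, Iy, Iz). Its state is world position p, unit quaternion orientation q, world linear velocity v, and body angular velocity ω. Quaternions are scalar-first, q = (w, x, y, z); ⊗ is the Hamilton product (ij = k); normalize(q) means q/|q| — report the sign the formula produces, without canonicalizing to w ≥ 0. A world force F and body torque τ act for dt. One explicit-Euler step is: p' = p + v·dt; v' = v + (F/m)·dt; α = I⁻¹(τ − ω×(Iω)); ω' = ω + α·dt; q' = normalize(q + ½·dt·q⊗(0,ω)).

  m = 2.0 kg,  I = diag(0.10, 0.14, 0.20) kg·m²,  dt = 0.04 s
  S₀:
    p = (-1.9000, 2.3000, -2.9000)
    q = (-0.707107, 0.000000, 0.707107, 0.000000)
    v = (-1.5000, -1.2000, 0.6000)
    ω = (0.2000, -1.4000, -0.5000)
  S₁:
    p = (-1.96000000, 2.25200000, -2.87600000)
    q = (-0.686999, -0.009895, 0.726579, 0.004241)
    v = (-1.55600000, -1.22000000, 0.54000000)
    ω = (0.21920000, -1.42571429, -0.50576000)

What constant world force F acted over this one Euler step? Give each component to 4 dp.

Δv = v₁−v₀ = (-0.05600000, -0.02000000, -0.06000000)
m·(v₁−v₀)/dt = (-2.8000, -1.0000, -3.0000)

F = (-2.8000, -1.0000, -3.0000)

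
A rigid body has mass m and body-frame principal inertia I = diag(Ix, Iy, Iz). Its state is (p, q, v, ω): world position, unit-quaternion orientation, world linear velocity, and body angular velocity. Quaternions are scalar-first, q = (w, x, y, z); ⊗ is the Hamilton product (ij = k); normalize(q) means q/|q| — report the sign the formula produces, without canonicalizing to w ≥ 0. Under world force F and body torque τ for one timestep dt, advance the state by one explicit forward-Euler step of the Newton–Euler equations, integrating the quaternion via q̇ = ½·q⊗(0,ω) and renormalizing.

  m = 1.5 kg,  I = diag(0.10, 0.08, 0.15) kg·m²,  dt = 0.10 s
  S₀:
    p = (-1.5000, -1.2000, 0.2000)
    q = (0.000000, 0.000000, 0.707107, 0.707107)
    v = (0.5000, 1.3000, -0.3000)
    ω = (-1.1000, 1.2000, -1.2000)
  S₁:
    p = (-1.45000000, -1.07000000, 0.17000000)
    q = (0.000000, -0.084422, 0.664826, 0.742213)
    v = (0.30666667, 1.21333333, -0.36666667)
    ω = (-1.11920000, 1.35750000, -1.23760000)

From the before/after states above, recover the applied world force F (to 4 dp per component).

Δv = v₁−v₀ = (-0.19333333, -0.08666667, -0.06666667)
m·(v₁−v₀)/dt = (-2.9000, -1.3000, -1.0000)

F = (-2.9000, -1.3000, -1.0000)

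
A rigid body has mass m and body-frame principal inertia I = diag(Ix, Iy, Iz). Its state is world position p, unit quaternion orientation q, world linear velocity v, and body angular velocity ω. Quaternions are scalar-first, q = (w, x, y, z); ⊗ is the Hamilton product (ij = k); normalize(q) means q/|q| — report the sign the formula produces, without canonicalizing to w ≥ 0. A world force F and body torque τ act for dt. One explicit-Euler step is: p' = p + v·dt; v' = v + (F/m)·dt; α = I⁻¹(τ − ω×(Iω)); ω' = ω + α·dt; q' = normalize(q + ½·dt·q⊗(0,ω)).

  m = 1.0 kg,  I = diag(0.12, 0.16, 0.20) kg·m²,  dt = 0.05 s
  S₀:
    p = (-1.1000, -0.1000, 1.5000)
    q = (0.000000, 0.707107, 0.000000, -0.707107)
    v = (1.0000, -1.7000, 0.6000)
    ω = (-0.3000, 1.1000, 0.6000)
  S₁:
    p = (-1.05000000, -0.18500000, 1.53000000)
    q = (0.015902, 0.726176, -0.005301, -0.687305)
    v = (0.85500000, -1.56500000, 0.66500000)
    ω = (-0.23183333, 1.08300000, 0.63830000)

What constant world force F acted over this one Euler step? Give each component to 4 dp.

Δv = v₁−v₀ = (-0.14500000, 0.13500000, 0.06500000)
m·(v₁−v₀)/dt = (-2.9000, 2.7000, 1.3000)

F = (-2.9000, 2.7000, 1.3000)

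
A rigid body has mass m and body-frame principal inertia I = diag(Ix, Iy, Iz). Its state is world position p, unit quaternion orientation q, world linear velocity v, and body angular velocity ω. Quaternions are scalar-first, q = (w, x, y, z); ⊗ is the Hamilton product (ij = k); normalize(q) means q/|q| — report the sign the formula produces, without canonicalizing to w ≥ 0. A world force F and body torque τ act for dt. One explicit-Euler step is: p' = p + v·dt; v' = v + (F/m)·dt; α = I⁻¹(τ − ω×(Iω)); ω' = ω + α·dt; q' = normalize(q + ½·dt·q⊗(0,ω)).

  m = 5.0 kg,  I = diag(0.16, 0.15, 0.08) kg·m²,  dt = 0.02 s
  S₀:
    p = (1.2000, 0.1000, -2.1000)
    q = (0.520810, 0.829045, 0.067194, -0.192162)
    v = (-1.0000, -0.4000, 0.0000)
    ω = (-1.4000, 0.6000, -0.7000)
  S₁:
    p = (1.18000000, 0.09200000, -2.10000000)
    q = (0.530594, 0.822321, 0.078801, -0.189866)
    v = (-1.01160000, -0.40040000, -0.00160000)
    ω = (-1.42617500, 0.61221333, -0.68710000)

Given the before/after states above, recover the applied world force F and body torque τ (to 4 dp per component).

F = (-2.9000, -0.1000, -0.4000)
τ = (-0.1800, 0.1700, 0.0600)

Δv = v₁−v₀ = (-0.01160000, -0.00040000, -0.00160000)
applied force F = (-2.9000, -0.1000, -0.4000)
Δω = ω₁−ω₀ = (-0.02617500, 0.01221333, 0.01290000)
ω₀×(Iω₀) = (0.0294, 0.0784, 0.0084)
I·α + gyro = (-0.1800, 0.1700, 0.0600)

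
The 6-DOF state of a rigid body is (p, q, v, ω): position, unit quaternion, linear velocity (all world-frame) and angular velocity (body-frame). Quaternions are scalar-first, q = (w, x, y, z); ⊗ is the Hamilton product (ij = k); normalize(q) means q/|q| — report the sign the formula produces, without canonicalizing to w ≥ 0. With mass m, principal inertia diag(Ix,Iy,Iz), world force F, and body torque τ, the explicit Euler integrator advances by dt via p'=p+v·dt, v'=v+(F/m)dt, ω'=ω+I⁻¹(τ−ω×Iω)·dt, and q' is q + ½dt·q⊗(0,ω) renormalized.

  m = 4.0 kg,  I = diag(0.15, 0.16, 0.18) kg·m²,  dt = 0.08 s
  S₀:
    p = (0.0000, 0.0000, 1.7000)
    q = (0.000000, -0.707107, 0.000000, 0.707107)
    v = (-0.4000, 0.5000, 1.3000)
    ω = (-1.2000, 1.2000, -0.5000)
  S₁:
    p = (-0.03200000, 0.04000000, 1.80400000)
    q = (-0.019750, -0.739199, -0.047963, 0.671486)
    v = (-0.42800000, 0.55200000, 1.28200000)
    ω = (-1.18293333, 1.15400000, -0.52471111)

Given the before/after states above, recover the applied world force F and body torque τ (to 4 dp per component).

rate change Δω = (0.01706667, -0.04600000, -0.02471111)
precession coupling = (-0.0120, -0.0180, -0.0144)
I·α + gyro = (0.0200, -0.1100, -0.0700)
velocity change Δv = (-0.02800000, 0.05200000, -0.01800000)
m·(v₁−v₀)/dt = (-1.4000, 2.6000, -0.9000)

F = (-1.4000, 2.6000, -0.9000)
τ = (0.0200, -0.1100, -0.0700)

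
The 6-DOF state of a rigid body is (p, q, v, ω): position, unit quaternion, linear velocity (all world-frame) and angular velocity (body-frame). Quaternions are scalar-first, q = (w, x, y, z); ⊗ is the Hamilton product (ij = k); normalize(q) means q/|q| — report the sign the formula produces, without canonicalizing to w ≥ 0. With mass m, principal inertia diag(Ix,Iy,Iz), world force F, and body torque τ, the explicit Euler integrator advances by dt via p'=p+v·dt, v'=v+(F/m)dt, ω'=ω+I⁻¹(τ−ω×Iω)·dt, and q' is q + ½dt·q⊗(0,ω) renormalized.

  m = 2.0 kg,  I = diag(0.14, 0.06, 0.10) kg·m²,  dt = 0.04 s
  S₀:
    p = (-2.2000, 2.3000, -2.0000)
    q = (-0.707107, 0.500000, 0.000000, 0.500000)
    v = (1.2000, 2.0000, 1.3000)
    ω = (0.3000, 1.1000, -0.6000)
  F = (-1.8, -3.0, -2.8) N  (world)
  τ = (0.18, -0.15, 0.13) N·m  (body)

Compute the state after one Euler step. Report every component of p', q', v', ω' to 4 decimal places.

angular accel α = (1.4743, -2.3800, 1.5640)
ω + α·dt = (0.3590, 1.0048, -0.5374)
Hamilton product q⊗(0,ω) = (0.1500000, -0.7621321, -0.3278177, 0.9742642)
q + ½dt·q⊗(0,ω), renormalized = (-0.7039, 0.4846, -0.0066, 0.5193)
new position p' = (-2.1520, 2.3800, -1.9480)
v' = v + a·dt = (1.1640, 1.9400, 1.2440)

p' = (-2.1520, 2.3800, -1.9480)
q' = (-0.7039, 0.4846, -0.0066, 0.5193)
v' = (1.1640, 1.9400, 1.2440)
ω' = (0.3590, 1.0048, -0.5374)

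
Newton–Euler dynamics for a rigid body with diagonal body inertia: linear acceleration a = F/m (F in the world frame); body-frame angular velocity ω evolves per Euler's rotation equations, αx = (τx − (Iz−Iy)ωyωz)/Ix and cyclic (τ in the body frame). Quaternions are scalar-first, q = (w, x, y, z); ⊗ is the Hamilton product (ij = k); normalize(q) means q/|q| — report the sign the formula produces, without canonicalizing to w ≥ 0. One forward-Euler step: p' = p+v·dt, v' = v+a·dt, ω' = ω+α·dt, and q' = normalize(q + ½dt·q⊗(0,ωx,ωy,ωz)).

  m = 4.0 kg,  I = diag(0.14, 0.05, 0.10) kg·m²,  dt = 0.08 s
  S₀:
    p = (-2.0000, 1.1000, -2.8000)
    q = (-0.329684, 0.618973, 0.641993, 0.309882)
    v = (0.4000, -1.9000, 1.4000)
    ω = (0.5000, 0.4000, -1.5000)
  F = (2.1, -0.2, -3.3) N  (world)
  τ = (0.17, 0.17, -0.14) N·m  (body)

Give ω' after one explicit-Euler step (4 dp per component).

ω×(Iω) gyroscopic = (-0.0300, -0.0300, -0.0180)
angular accel α = (1.4286, 4.0000, -1.2200)
new body rate ω' = (0.6143, 0.7200, -1.5976)

ω' = (0.6143, 0.7200, -1.5976)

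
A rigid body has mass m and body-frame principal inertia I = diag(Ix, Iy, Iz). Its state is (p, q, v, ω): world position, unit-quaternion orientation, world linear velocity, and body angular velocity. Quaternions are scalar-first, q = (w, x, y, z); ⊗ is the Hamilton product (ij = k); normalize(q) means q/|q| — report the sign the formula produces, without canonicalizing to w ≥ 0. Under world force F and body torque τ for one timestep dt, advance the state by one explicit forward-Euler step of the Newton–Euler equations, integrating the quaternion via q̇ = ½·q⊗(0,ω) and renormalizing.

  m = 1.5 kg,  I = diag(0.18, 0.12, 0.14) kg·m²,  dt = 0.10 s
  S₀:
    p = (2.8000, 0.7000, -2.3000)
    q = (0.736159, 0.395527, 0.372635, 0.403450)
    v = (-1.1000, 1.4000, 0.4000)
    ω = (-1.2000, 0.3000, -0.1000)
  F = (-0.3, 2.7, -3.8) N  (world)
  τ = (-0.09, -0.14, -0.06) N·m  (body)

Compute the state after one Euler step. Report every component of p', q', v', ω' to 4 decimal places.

α = I⁻¹(τ − ω×Iω) = (-0.4967, -1.2067, -0.5829)
new body rate ω' = (-1.2497, 0.1793, -0.1583)
q⊗(0,ω) = (0.4031869, -1.0416893, -0.2237396, 0.4922042)
updated quaternion q' = (0.7549, 0.3428, 0.3608, 0.4272)
new position p' = (2.6900, 0.8400, -2.2600)
v' = v + a·dt = (-1.1200, 1.5800, 0.1467)

p' = (2.6900, 0.8400, -2.2600)
q' = (0.7549, 0.3428, 0.3608, 0.4272)
v' = (-1.1200, 1.5800, 0.1467)
ω' = (-1.2497, 0.1793, -0.1583)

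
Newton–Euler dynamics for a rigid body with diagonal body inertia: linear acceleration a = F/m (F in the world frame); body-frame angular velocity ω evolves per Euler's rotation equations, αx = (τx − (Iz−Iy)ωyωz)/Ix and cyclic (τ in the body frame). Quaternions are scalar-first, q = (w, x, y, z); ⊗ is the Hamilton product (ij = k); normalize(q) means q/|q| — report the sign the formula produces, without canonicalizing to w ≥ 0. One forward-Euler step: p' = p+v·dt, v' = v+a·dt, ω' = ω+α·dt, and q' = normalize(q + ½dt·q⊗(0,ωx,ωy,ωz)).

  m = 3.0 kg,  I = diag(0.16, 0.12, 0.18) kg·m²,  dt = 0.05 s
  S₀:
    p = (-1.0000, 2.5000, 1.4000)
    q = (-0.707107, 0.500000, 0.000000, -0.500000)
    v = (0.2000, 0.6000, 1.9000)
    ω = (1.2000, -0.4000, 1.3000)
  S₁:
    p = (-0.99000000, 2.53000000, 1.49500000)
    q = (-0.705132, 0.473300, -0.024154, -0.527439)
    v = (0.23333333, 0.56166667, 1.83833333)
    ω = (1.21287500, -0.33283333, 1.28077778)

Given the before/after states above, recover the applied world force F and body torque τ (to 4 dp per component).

F = (2.0000, -2.3000, -3.7000)
τ = (0.0100, 0.1300, -0.0500)

velocity change Δv = (0.03333333, -0.03833333, -0.06166667)
m·(v₁−v₀)/dt = (2.0000, -2.3000, -3.7000)
Δω = ω₁−ω₀ = (0.01287500, 0.06716667, -0.01922222)
τ = I·(Δω/dt) + ω₀×(Iω₀) = (0.0100, 0.1300, -0.0500)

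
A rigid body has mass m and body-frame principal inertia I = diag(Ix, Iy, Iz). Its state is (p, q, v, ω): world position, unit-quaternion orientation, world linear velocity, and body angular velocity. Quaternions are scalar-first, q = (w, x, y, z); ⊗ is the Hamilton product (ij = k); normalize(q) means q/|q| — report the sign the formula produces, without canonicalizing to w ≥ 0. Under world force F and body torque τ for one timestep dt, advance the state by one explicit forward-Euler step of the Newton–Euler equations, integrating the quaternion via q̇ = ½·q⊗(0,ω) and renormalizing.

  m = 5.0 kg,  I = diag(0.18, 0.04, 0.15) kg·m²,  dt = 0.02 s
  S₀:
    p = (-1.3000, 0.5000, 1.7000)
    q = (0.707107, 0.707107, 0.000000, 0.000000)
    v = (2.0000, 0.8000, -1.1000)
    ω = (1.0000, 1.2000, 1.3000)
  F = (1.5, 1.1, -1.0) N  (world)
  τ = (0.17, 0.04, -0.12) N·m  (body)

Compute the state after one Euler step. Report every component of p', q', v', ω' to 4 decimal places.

(τ − ω×Iω)/I = (-0.0089, 0.0250, 0.3200)
new body rate ω' = (0.9998, 1.2005, 1.3064)
2q̇ = q⊗(0,ω) = (-0.7071070, 0.7071070, -0.0707107, 1.7677675)
q + ½dt·q⊗(0,ω), renormalized = (0.6999, 0.7140, -0.0007, 0.0177)
p + v·dt = (-1.2600, 0.5160, 1.6780)
v + (F/m)dt = (2.0060, 0.8044, -1.1040)

p' = (-1.2600, 0.5160, 1.6780)
q' = (0.6999, 0.7140, -0.0007, 0.0177)
v' = (2.0060, 0.8044, -1.1040)
ω' = (0.9998, 1.2005, 1.3064)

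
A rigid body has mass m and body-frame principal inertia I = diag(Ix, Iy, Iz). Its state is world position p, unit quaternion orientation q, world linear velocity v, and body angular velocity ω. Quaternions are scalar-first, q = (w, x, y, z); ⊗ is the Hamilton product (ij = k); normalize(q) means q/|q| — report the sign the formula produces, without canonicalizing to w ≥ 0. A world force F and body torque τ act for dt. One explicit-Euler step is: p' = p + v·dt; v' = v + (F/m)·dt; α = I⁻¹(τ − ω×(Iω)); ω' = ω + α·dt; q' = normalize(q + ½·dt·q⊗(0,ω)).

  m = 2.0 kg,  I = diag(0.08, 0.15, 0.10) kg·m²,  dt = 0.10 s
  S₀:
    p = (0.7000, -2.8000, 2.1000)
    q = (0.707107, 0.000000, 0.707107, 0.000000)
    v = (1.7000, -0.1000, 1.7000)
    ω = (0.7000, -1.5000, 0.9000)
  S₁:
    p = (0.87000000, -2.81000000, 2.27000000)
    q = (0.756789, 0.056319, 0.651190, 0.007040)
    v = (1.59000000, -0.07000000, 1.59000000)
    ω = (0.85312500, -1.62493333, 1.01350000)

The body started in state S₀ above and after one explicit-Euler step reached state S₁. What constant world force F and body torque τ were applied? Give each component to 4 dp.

v₁ − v₀ = (-0.11000000, 0.03000000, -0.11000000)
m·(v₁−v₀)/dt = (-2.2000, 0.6000, -2.2000)
rate change Δω = (0.15312500, -0.12493333, 0.11350000)
gyro term ω₀×Iω₀ = (0.0675, -0.0126, -0.0735)
τ = I·(Δω/dt) + ω₀×(Iω₀) = (0.1900, -0.2000, 0.0400)

F = (-2.2000, 0.6000, -2.2000)
τ = (0.1900, -0.2000, 0.0400)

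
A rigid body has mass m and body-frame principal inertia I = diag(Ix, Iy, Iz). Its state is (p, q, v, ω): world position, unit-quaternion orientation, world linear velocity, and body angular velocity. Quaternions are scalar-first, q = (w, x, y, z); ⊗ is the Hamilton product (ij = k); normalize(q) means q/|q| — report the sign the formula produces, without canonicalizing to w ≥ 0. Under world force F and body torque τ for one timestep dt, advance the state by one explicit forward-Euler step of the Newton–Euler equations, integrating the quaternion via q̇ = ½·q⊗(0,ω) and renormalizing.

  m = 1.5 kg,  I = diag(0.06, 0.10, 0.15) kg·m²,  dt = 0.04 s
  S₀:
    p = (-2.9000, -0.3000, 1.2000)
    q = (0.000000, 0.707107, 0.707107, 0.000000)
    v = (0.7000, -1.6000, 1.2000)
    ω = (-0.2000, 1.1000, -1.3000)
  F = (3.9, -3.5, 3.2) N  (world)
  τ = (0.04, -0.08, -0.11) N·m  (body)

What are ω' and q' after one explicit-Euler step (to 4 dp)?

ω' = (-0.1257, 1.0774, -1.3270)
q' = (-0.0127, 0.6883, 0.7251, 0.0184)

angular accel α = (1.8583, -0.5660, -0.6747)
ω' = ω + α·dt = (-0.1257, 1.0774, -1.3270)
q⊗(0,ω) = (-0.6363963, -0.9192391, 0.9192391, 0.9192391)
q + ½dt·q⊗(0,ω), renormalized = (-0.0127, 0.6883, 0.7251, 0.0184)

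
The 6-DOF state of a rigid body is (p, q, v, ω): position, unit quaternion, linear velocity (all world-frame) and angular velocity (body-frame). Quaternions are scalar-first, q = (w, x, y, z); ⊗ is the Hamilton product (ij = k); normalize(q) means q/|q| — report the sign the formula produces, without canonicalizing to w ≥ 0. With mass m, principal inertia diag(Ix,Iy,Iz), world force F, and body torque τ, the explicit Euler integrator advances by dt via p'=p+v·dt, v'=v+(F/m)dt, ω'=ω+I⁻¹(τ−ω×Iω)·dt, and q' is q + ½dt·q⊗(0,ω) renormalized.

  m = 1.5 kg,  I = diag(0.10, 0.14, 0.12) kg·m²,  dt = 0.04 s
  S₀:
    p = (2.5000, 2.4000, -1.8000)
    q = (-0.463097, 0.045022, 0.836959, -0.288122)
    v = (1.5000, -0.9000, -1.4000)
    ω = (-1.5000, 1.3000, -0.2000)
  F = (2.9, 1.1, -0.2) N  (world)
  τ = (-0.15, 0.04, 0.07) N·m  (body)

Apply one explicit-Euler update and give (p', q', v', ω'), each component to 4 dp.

p' = (2.5600, 2.3640, -1.8560)
q' = (-0.4843, 0.0630, 0.8331, -0.2598)
v' = (1.5773, -0.8707, -1.4053)
ω' = (-1.5621, 1.3131, -0.1507)

gyro term ω×Iω = (0.0052, -0.0060, -0.0780)
angular accel α = (-1.5520, 0.3286, 1.2333)
ω + α·dt = (-1.5621, 1.3131, -0.1507)
Hamilton product q⊗(0,ω) = (-1.0781381, 0.9018123, -0.1608387, 1.4065865)
q + ½dt·q⊗(0,ω), renormalized = (-0.4843, 0.0630, 0.8331, -0.2598)
a = (1.9333, 0.7333, -0.1333)
new position p' = (2.5600, 2.3640, -1.8560)
v + (F/m)dt = (1.5773, -0.8707, -1.4053)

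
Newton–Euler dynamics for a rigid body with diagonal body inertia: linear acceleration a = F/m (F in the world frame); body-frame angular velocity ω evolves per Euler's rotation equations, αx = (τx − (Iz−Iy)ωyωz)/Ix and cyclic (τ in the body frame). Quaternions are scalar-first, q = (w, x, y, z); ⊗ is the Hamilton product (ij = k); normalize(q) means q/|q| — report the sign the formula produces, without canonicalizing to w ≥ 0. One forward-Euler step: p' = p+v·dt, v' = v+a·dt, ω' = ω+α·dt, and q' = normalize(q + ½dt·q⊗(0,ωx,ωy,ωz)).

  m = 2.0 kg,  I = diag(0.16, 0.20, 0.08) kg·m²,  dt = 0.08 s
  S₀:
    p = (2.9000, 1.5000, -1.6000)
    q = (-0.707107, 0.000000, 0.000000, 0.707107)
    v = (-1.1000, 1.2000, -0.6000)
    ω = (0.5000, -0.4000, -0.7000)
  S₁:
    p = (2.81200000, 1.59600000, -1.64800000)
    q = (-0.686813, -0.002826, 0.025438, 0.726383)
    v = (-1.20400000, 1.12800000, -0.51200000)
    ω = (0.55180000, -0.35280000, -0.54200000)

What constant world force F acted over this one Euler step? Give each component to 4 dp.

Δv = v₁−v₀ = (-0.10400000, -0.07200000, 0.08800000)
m·(v₁−v₀)/dt = (-2.6000, -1.8000, 2.2000)

F = (-2.6000, -1.8000, 2.2000)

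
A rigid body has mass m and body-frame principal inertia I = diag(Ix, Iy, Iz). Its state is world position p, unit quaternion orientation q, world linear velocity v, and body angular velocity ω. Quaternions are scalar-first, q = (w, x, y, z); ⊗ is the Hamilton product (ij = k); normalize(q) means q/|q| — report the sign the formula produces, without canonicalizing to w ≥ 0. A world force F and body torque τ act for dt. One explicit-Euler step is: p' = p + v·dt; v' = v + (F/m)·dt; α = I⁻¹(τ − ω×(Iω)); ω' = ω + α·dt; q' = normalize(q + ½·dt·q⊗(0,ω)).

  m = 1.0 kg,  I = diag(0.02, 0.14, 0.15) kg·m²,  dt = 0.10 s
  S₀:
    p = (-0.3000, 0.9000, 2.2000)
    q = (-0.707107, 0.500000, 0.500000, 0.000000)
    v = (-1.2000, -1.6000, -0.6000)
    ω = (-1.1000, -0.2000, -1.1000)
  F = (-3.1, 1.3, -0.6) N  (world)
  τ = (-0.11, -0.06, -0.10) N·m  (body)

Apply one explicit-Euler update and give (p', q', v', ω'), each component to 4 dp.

p' = (-0.4200, 0.7400, 2.1400)
q' = (-0.6725, 0.5098, 0.5329, 0.0612)
v' = (-1.5100, -1.4700, -0.6600)
ω' = (-1.6610, -0.1305, -1.1843)

p' = p + v·dt = (-0.4200, 0.7400, 2.1400)
new velocity v' = (-1.5100, -1.4700, -0.6600)
gyro term ω×Iω = (0.0022, -0.1573, 0.0264)
(τ − ω×Iω)/I = (-5.6100, 0.6950, -0.8427)
ω + α·dt = (-1.6610, -0.1305, -1.1843)
2q̇ = q⊗(0,ω) = (0.6500000, 0.2278177, 0.6914214, 1.2278177)
q' = normalize(q + ½dt·q⊗(0,ω)) = (-0.6725, 0.5098, 0.5329, 0.0612)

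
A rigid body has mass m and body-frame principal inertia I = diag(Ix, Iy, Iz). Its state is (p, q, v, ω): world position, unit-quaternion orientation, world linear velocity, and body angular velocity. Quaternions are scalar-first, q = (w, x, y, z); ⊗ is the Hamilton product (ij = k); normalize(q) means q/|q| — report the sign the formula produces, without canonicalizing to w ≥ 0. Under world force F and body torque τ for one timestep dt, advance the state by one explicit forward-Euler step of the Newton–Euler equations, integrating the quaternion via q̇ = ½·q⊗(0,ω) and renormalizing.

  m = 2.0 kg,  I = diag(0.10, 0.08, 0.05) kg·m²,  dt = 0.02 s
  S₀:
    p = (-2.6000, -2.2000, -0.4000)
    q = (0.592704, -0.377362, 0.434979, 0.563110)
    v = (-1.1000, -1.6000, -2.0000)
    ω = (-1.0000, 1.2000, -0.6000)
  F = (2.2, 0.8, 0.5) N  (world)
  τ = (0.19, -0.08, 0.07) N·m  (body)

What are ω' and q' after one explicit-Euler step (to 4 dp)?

ω' = (-0.9663, 1.1725, -0.5816)
q' = (0.5870, -0.3926, 0.4341, 0.5593)

gyro term ω×Iω = (0.0216, 0.0300, 0.0240)
angular accel α = (1.6840, -1.3750, 0.9200)
new body rate ω' = (-0.9663, 1.1725, -0.5816)
2q̇ = q⊗(0,ω) = (-0.5614708, -1.5294234, -0.0782824, -0.3734778)
updated quaternion q' = (0.5870, -0.3926, 0.4341, 0.5593)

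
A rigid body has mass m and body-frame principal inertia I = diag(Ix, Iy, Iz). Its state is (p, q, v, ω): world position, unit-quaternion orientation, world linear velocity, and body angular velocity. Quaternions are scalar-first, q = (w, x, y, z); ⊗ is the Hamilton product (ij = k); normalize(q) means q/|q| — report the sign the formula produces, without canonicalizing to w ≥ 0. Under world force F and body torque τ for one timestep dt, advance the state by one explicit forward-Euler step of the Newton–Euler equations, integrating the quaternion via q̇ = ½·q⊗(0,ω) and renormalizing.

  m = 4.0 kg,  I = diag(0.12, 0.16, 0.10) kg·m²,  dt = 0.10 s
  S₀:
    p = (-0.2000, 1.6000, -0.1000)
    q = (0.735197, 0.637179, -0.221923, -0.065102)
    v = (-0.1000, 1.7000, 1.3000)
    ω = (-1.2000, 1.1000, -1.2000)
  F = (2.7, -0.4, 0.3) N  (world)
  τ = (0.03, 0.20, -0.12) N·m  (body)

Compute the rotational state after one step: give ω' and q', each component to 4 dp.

α = I⁻¹(τ − ω×Iω) = (-0.4100, 1.0700, -0.6720)
ω + α·dt = (-1.2410, 1.2070, -1.2672)
q⊗(0,ω) = (0.9306077, -0.5443166, 1.6514539, -0.4476471)
updated quaternion q' = (0.7778, 0.6069, -0.1386, -0.0870)

ω' = (-1.2410, 1.2070, -1.2672)
q' = (0.7778, 0.6069, -0.1386, -0.0870)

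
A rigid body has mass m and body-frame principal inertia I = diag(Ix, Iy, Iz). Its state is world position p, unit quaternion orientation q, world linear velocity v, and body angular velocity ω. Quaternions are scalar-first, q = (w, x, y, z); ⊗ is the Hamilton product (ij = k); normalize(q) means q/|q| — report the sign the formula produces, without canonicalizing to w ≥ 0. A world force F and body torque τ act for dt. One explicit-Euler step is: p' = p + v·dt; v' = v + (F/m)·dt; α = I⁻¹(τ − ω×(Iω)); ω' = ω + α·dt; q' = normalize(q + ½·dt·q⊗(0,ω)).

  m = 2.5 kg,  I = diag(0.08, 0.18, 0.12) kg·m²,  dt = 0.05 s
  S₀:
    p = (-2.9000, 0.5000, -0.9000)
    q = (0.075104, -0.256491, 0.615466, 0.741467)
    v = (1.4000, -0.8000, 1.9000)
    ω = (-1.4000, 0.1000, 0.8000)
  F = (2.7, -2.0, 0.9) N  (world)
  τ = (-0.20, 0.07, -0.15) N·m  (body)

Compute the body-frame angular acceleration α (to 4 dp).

gyro term ω×Iω = (-0.0048, 0.0448, -0.0140)
(τ − ω×Iω)/I = (-2.4400, 0.1400, -1.1333)

α = (-2.4400, 0.1400, -1.1333)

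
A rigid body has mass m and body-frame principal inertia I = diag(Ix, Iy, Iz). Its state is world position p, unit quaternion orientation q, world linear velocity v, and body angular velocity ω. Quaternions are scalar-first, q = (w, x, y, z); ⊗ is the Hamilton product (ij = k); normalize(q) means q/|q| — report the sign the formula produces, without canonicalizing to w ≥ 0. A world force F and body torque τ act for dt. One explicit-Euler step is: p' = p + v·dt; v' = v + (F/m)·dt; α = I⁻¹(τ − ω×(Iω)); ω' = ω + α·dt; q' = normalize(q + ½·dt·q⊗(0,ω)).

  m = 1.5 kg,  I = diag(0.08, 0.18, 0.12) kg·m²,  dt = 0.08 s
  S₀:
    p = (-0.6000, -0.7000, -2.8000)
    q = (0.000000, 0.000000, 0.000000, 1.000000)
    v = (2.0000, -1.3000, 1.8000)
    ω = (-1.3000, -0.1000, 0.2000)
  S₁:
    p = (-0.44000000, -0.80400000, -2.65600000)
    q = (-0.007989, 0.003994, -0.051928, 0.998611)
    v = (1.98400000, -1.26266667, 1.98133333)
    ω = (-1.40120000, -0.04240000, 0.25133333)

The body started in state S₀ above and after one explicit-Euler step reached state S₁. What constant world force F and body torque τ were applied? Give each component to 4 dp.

v₁ − v₀ = (-0.01600000, 0.03733333, 0.18133333)
F = m·Δv/dt = (-0.3000, 0.7000, 3.4000)
ω₁ − ω₀ = (-0.10120000, 0.05760000, 0.05133333)
applied torque τ = (-0.1000, 0.1400, 0.0900)

F = (-0.3000, 0.7000, 3.4000)
τ = (-0.1000, 0.1400, 0.0900)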